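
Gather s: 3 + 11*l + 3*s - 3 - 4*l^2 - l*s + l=-4*l^2 + 12*l + s*(3 - l)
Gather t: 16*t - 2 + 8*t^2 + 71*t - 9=8*t^2 + 87*t - 11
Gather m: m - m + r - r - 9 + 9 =0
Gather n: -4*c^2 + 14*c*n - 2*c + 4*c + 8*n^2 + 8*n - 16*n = -4*c^2 + 2*c + 8*n^2 + n*(14*c - 8)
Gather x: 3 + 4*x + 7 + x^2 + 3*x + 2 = x^2 + 7*x + 12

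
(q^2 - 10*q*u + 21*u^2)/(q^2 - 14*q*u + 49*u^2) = (q - 3*u)/(q - 7*u)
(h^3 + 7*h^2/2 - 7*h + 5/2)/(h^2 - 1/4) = 2*(h^2 + 4*h - 5)/(2*h + 1)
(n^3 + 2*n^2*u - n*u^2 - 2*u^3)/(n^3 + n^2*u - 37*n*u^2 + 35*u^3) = (-n^2 - 3*n*u - 2*u^2)/(-n^2 - 2*n*u + 35*u^2)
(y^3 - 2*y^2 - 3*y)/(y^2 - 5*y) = (y^2 - 2*y - 3)/(y - 5)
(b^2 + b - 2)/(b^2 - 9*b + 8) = (b + 2)/(b - 8)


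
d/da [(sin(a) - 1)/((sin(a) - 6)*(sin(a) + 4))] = (2*sin(a) + cos(a)^2 - 27)*cos(a)/((sin(a) - 6)^2*(sin(a) + 4)^2)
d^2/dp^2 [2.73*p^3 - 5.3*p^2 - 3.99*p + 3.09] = 16.38*p - 10.6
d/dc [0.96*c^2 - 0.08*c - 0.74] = 1.92*c - 0.08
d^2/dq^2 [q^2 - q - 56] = 2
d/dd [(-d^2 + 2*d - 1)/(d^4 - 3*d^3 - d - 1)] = (2*(d - 1)*(-d^4 + 3*d^3 + d + 1) - (d^2 - 2*d + 1)*(-4*d^3 + 9*d^2 + 1))/(-d^4 + 3*d^3 + d + 1)^2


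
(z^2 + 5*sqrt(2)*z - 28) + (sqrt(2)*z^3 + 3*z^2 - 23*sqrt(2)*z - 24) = sqrt(2)*z^3 + 4*z^2 - 18*sqrt(2)*z - 52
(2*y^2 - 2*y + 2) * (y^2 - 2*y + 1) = 2*y^4 - 6*y^3 + 8*y^2 - 6*y + 2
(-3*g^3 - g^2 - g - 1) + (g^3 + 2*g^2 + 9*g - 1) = -2*g^3 + g^2 + 8*g - 2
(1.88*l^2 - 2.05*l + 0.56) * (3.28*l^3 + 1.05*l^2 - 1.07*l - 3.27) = 6.1664*l^5 - 4.75*l^4 - 2.3273*l^3 - 3.3661*l^2 + 6.1043*l - 1.8312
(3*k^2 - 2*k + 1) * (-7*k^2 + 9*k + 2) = -21*k^4 + 41*k^3 - 19*k^2 + 5*k + 2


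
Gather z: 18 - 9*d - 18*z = -9*d - 18*z + 18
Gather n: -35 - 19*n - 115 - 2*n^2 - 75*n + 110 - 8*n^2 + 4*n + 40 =-10*n^2 - 90*n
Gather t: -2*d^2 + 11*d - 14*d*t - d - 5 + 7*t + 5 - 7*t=-2*d^2 - 14*d*t + 10*d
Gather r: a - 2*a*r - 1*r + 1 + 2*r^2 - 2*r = a + 2*r^2 + r*(-2*a - 3) + 1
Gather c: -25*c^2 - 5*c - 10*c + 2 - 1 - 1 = -25*c^2 - 15*c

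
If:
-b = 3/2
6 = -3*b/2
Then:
No Solution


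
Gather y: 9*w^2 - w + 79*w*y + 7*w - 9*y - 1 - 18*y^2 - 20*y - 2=9*w^2 + 6*w - 18*y^2 + y*(79*w - 29) - 3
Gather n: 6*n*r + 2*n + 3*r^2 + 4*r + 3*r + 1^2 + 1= n*(6*r + 2) + 3*r^2 + 7*r + 2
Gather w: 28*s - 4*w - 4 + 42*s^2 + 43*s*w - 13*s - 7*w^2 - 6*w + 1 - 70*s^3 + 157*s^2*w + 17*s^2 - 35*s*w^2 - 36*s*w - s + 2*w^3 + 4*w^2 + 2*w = -70*s^3 + 59*s^2 + 14*s + 2*w^3 + w^2*(-35*s - 3) + w*(157*s^2 + 7*s - 8) - 3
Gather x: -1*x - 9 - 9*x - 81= -10*x - 90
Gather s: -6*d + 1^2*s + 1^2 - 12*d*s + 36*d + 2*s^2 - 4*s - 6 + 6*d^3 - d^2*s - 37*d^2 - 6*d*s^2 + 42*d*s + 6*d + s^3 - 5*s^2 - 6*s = 6*d^3 - 37*d^2 + 36*d + s^3 + s^2*(-6*d - 3) + s*(-d^2 + 30*d - 9) - 5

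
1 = 1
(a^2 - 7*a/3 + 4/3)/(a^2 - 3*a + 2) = (a - 4/3)/(a - 2)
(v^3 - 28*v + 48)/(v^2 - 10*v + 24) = (v^2 + 4*v - 12)/(v - 6)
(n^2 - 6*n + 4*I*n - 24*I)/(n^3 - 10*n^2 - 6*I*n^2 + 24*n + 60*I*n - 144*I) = (n + 4*I)/(n^2 + n*(-4 - 6*I) + 24*I)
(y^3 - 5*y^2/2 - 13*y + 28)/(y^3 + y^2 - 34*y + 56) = (y + 7/2)/(y + 7)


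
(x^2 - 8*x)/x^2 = (x - 8)/x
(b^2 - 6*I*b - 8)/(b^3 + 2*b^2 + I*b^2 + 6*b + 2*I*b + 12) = (b - 4*I)/(b^2 + b*(2 + 3*I) + 6*I)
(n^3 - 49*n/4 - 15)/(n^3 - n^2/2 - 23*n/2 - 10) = (n + 3/2)/(n + 1)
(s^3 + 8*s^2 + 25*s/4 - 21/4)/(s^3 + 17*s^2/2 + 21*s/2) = (s - 1/2)/s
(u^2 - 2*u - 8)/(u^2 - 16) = (u + 2)/(u + 4)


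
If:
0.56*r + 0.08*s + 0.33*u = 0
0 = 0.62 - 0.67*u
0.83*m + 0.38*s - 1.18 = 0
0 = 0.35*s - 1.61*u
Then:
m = -0.53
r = -1.15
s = 4.26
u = 0.93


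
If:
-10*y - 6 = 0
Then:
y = -3/5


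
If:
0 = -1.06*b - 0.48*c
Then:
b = -0.452830188679245*c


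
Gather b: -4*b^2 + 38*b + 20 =-4*b^2 + 38*b + 20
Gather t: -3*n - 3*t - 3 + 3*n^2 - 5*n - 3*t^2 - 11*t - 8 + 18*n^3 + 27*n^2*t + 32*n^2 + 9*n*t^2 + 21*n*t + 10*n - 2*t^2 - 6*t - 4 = 18*n^3 + 35*n^2 + 2*n + t^2*(9*n - 5) + t*(27*n^2 + 21*n - 20) - 15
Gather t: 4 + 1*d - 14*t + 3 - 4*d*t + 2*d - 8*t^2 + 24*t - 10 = 3*d - 8*t^2 + t*(10 - 4*d) - 3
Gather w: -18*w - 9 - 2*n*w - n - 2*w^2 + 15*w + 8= -n - 2*w^2 + w*(-2*n - 3) - 1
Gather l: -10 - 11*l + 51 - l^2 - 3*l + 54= -l^2 - 14*l + 95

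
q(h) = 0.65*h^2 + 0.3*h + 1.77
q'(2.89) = 4.06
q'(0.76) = 1.29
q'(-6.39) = -8.01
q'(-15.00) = -19.20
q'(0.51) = 0.96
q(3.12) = 9.03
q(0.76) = 2.37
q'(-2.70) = -3.21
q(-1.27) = 2.44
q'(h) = 1.3*h + 0.3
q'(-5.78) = -7.21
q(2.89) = 8.07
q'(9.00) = 12.00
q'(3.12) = 4.36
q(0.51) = 2.09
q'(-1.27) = -1.35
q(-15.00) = 143.52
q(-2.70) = 5.70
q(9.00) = 57.12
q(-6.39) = 26.39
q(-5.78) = 21.75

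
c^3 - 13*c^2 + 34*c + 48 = (c - 8)*(c - 6)*(c + 1)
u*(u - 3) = u^2 - 3*u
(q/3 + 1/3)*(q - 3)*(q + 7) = q^3/3 + 5*q^2/3 - 17*q/3 - 7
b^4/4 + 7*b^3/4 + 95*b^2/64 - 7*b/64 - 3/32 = (b/4 + 1/4)*(b - 1/4)*(b + 1/4)*(b + 6)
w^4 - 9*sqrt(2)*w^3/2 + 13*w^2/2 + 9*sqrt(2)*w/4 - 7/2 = (w - 7*sqrt(2)/2)*(w - sqrt(2))*(w - sqrt(2)/2)*(w + sqrt(2)/2)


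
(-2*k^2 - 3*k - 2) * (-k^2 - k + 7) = 2*k^4 + 5*k^3 - 9*k^2 - 19*k - 14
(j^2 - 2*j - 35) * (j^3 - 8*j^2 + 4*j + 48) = j^5 - 10*j^4 - 15*j^3 + 320*j^2 - 236*j - 1680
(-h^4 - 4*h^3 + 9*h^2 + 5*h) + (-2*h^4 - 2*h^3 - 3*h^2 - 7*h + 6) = -3*h^4 - 6*h^3 + 6*h^2 - 2*h + 6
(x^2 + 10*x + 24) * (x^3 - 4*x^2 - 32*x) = x^5 + 6*x^4 - 48*x^3 - 416*x^2 - 768*x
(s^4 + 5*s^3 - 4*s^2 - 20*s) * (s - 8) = s^5 - 3*s^4 - 44*s^3 + 12*s^2 + 160*s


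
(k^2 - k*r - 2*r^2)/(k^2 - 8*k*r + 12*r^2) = (-k - r)/(-k + 6*r)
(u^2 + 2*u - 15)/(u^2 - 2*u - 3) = (u + 5)/(u + 1)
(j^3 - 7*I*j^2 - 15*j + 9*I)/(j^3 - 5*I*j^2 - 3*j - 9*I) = (j - I)/(j + I)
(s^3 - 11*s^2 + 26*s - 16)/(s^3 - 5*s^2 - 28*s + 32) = (s - 2)/(s + 4)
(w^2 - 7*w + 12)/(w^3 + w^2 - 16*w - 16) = (w - 3)/(w^2 + 5*w + 4)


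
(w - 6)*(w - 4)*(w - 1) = w^3 - 11*w^2 + 34*w - 24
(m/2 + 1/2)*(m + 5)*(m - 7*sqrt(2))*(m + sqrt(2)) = m^4/2 - 3*sqrt(2)*m^3 + 3*m^3 - 18*sqrt(2)*m^2 - 9*m^2/2 - 42*m - 15*sqrt(2)*m - 35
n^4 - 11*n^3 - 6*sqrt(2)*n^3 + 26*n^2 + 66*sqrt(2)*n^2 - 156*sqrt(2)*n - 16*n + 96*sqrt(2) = (n - 8)*(n - 2)*(n - 1)*(n - 6*sqrt(2))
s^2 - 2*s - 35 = (s - 7)*(s + 5)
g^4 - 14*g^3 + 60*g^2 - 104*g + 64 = (g - 8)*(g - 2)^3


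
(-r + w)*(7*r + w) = -7*r^2 + 6*r*w + w^2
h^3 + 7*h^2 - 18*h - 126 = (h + 7)*(h - 3*sqrt(2))*(h + 3*sqrt(2))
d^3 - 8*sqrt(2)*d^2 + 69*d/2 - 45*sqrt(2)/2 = (d - 5*sqrt(2))*(d - 3*sqrt(2)/2)^2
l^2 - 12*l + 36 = (l - 6)^2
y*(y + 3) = y^2 + 3*y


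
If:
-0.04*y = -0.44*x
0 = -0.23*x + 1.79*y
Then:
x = 0.00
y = 0.00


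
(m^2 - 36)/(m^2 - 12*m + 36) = (m + 6)/(m - 6)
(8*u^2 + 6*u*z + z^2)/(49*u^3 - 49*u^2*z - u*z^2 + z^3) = (8*u^2 + 6*u*z + z^2)/(49*u^3 - 49*u^2*z - u*z^2 + z^3)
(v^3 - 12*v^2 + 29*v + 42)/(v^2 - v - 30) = (v^2 - 6*v - 7)/(v + 5)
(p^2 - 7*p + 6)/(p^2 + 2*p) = (p^2 - 7*p + 6)/(p*(p + 2))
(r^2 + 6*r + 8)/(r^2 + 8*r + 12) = (r + 4)/(r + 6)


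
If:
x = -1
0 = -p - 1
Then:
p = -1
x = -1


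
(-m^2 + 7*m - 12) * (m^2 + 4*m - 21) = -m^4 + 3*m^3 + 37*m^2 - 195*m + 252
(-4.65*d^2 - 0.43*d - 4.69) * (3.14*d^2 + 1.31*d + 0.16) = -14.601*d^4 - 7.4417*d^3 - 16.0339*d^2 - 6.2127*d - 0.7504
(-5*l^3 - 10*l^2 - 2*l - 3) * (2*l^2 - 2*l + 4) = -10*l^5 - 10*l^4 - 4*l^3 - 42*l^2 - 2*l - 12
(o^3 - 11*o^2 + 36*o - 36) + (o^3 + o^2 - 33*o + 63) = 2*o^3 - 10*o^2 + 3*o + 27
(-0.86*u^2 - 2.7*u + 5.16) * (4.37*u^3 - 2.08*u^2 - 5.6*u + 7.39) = -3.7582*u^5 - 10.0102*u^4 + 32.9812*u^3 - 1.9682*u^2 - 48.849*u + 38.1324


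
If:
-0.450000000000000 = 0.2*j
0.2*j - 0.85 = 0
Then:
No Solution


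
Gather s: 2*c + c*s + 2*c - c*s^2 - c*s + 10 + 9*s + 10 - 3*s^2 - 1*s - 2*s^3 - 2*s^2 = 4*c - 2*s^3 + s^2*(-c - 5) + 8*s + 20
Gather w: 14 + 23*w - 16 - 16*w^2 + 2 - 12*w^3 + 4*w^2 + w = -12*w^3 - 12*w^2 + 24*w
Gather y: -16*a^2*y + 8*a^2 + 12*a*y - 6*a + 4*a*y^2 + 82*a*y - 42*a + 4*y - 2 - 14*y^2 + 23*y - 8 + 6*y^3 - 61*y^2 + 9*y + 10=8*a^2 - 48*a + 6*y^3 + y^2*(4*a - 75) + y*(-16*a^2 + 94*a + 36)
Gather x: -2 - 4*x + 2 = -4*x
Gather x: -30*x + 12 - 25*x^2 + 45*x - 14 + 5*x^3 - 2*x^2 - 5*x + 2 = 5*x^3 - 27*x^2 + 10*x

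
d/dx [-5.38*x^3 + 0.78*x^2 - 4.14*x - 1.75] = -16.14*x^2 + 1.56*x - 4.14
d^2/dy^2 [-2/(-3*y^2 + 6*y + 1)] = 12*(3*y^2 - 6*y - 12*(y - 1)^2 - 1)/(-3*y^2 + 6*y + 1)^3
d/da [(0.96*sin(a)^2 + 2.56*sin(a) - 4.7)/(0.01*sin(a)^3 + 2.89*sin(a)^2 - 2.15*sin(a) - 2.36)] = (-0.0096*sin(a)^4 - 0.0512000000000006*sin(a)^3 - 9.3214*sin(a)^2 + 22.6348*sin(a) - 16.1466)*cos(a)/(0.0001*sin(a)^6 + 0.0578*sin(a)^5 + 8.3091*sin(a)^4 - 12.4742*sin(a)^3 - 9.0183*sin(a)^2 + 10.148*sin(a) + 5.5696)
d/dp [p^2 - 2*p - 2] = 2*p - 2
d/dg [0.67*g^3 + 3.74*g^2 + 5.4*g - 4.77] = 2.01*g^2 + 7.48*g + 5.4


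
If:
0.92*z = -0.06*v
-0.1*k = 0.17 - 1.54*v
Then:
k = -236.133333333333*z - 1.7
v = -15.3333333333333*z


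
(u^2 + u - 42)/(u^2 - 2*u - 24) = (u + 7)/(u + 4)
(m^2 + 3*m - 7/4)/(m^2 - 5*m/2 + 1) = (m + 7/2)/(m - 2)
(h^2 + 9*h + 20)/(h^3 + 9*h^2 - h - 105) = (h + 4)/(h^2 + 4*h - 21)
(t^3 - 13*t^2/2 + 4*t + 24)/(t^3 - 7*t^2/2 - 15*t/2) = (t^2 - 8*t + 16)/(t*(t - 5))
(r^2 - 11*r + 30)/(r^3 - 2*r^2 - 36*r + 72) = (r - 5)/(r^2 + 4*r - 12)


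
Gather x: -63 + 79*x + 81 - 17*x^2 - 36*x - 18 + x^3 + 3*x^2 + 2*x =x^3 - 14*x^2 + 45*x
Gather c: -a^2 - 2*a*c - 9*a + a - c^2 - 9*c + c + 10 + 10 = -a^2 - 8*a - c^2 + c*(-2*a - 8) + 20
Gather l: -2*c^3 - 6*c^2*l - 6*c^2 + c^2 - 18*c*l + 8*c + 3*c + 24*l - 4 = -2*c^3 - 5*c^2 + 11*c + l*(-6*c^2 - 18*c + 24) - 4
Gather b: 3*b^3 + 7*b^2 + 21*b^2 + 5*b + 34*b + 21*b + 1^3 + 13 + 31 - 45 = 3*b^3 + 28*b^2 + 60*b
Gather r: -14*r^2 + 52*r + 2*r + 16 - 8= -14*r^2 + 54*r + 8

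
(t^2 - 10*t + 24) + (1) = t^2 - 10*t + 25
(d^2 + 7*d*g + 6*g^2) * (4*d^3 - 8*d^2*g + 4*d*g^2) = 4*d^5 + 20*d^4*g - 28*d^3*g^2 - 20*d^2*g^3 + 24*d*g^4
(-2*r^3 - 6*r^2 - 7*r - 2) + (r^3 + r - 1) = -r^3 - 6*r^2 - 6*r - 3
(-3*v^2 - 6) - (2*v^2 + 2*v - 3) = -5*v^2 - 2*v - 3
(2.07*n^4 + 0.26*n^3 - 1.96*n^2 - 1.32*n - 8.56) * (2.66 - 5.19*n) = -10.7433*n^5 + 4.1568*n^4 + 10.864*n^3 + 1.6372*n^2 + 40.9152*n - 22.7696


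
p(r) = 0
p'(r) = 0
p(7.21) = 0.00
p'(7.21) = 0.00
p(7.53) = 0.00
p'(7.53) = 0.00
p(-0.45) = 0.00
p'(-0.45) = 0.00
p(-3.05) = 0.00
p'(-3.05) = 0.00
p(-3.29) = 0.00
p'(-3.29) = 0.00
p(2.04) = 0.00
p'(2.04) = 0.00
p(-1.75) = 0.00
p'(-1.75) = 0.00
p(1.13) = 0.00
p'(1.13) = 0.00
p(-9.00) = 0.00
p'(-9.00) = 0.00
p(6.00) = 0.00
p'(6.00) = 0.00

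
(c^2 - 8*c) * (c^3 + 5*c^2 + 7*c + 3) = c^5 - 3*c^4 - 33*c^3 - 53*c^2 - 24*c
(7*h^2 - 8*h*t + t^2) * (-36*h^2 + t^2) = -252*h^4 + 288*h^3*t - 29*h^2*t^2 - 8*h*t^3 + t^4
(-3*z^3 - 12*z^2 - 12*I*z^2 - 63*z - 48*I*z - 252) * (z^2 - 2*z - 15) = -3*z^5 - 6*z^4 - 12*I*z^4 + 6*z^3 - 24*I*z^3 + 54*z^2 + 276*I*z^2 + 1449*z + 720*I*z + 3780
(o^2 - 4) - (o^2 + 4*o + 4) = -4*o - 8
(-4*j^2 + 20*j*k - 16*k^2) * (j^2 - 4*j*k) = -4*j^4 + 36*j^3*k - 96*j^2*k^2 + 64*j*k^3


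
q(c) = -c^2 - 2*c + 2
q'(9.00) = -20.00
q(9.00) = -97.00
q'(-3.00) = 4.00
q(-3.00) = -1.00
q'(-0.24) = -1.52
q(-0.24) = 2.42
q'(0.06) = -2.12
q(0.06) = 1.88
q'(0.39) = -2.78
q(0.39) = 1.07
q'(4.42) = -10.84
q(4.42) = -26.38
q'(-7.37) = 12.74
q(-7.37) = -37.58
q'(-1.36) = 0.72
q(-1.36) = 2.87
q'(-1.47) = 0.94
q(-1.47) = 2.78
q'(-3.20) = 4.40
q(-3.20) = -1.84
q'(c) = -2*c - 2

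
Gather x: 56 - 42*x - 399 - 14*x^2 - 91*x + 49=-14*x^2 - 133*x - 294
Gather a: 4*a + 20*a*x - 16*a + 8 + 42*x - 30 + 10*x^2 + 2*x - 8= a*(20*x - 12) + 10*x^2 + 44*x - 30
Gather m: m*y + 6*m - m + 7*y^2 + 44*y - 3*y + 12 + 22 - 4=m*(y + 5) + 7*y^2 + 41*y + 30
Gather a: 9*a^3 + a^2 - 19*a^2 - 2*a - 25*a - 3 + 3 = 9*a^3 - 18*a^2 - 27*a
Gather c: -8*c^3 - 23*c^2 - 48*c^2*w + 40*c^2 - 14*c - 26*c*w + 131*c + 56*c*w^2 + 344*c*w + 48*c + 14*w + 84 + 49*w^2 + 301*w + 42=-8*c^3 + c^2*(17 - 48*w) + c*(56*w^2 + 318*w + 165) + 49*w^2 + 315*w + 126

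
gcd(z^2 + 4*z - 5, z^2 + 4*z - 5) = z^2 + 4*z - 5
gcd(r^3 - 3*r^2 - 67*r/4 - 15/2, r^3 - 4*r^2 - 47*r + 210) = r - 6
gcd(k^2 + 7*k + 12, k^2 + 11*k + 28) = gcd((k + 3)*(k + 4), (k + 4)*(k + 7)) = k + 4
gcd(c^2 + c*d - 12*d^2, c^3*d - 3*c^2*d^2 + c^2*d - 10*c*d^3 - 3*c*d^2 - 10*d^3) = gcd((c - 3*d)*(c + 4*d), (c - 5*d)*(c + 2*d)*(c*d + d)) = 1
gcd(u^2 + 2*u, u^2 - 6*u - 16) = u + 2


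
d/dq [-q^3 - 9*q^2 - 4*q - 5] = -3*q^2 - 18*q - 4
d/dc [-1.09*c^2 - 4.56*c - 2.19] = -2.18*c - 4.56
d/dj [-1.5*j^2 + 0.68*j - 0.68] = 0.68 - 3.0*j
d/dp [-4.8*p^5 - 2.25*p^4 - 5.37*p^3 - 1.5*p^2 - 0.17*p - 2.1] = -24.0*p^4 - 9.0*p^3 - 16.11*p^2 - 3.0*p - 0.17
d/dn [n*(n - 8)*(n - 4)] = 3*n^2 - 24*n + 32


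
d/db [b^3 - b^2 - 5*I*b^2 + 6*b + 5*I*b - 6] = 3*b^2 - 2*b - 10*I*b + 6 + 5*I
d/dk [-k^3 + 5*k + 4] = 5 - 3*k^2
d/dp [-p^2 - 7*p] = -2*p - 7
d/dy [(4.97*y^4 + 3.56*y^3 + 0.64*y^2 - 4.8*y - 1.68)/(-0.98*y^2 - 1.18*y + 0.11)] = (-9.7412*y^5 - 21.0826*y^4 - 6.2148*y^3 - 4.2844*y^2 - 3.152*y - 2.5104)/(0.9604*y^4 + 2.3128*y^3 + 1.1768*y^2 - 0.2596*y + 0.0121)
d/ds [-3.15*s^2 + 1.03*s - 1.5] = 1.03 - 6.3*s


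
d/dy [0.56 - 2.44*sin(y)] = -2.44*cos(y)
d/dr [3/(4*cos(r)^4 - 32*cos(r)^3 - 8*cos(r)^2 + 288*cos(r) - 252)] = 3*(-sin(r)^2*cos(r) + 6*sin(r)^2 + 12)*sin(r)/((cos(r) - 7)^2*(cos(r) - 3)^2*(cos(r) - 1)^2*(cos(r) + 3)^2)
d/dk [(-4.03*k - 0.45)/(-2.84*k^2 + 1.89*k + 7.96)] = (11.4452*k^2 - 7.6167*k - (4.03*k + 0.45)*(5.68*k - 1.89) - 32.0788)/(-2.84*k^2 + 1.89*k + 7.96)^2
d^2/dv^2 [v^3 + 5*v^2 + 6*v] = 6*v + 10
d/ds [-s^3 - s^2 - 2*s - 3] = -3*s^2 - 2*s - 2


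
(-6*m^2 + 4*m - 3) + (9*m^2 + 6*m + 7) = 3*m^2 + 10*m + 4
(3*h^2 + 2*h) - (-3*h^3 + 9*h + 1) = 3*h^3 + 3*h^2 - 7*h - 1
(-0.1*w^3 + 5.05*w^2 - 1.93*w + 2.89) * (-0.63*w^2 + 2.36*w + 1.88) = 0.063*w^5 - 3.4175*w^4 + 12.9459*w^3 + 3.1185*w^2 + 3.192*w + 5.4332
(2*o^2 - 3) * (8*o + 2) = 16*o^3 + 4*o^2 - 24*o - 6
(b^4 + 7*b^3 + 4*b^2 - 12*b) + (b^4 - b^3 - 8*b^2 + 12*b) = 2*b^4 + 6*b^3 - 4*b^2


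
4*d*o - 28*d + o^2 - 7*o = (4*d + o)*(o - 7)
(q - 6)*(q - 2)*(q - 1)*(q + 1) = q^4 - 8*q^3 + 11*q^2 + 8*q - 12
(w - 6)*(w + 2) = w^2 - 4*w - 12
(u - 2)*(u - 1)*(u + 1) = u^3 - 2*u^2 - u + 2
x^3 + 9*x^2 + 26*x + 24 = (x + 2)*(x + 3)*(x + 4)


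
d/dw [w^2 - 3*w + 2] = 2*w - 3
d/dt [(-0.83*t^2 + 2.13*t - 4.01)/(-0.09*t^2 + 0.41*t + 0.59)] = (-0.1486*t^2 - 1.7012*t + 2.9008)/(0.0081*t^4 - 0.0738*t^3 + 0.0619*t^2 + 0.4838*t + 0.3481)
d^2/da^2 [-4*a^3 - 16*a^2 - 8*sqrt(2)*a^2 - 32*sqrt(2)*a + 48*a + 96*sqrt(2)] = -24*a - 32 - 16*sqrt(2)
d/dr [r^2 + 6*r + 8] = 2*r + 6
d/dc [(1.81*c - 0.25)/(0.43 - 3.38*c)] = (0.028681 - 0.225446*c)/(3.38*c - 0.43)^3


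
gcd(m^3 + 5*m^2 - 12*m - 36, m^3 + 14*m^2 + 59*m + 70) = m + 2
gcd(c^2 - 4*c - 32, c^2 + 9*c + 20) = c + 4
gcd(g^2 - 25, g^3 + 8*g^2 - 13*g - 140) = g + 5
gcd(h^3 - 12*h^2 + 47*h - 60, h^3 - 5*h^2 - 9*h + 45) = h^2 - 8*h + 15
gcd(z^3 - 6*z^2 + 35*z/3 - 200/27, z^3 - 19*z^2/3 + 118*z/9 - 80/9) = z^2 - 13*z/3 + 40/9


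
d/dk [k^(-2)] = -2/k^3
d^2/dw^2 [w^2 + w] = 2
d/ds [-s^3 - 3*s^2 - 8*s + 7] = -3*s^2 - 6*s - 8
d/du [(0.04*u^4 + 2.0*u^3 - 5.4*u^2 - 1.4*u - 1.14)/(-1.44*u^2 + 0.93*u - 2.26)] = (-0.1152*u^5 - 2.7684*u^4 + 3.3584*u^3 - 20.598*u^2 + 21.1248*u + 4.2242)/(2.0736*u^4 - 2.6784*u^3 + 7.3737*u^2 - 4.2036*u + 5.1076)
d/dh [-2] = 0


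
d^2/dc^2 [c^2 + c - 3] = 2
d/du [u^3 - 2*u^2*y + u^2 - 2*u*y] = 3*u^2 - 4*u*y + 2*u - 2*y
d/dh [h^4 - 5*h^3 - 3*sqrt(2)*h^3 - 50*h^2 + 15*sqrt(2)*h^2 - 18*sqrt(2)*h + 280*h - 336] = 4*h^3 - 15*h^2 - 9*sqrt(2)*h^2 - 100*h + 30*sqrt(2)*h - 18*sqrt(2) + 280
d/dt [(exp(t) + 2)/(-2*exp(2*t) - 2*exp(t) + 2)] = ((exp(t) + 2)*(2*exp(t) + 1) - exp(2*t) - exp(t) + 1)*exp(t)/(2*(exp(2*t) + exp(t) - 1)^2)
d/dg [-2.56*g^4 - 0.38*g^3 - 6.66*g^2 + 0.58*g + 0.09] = -10.24*g^3 - 1.14*g^2 - 13.32*g + 0.58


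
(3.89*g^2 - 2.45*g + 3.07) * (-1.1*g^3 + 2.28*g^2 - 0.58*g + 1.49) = -4.279*g^5 + 11.5642*g^4 - 11.2192*g^3 + 14.2167*g^2 - 5.4311*g + 4.5743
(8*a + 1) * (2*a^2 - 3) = 16*a^3 + 2*a^2 - 24*a - 3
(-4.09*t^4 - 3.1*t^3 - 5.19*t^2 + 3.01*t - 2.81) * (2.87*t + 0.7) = -11.7383*t^5 - 11.76*t^4 - 17.0653*t^3 + 5.0057*t^2 - 5.9577*t - 1.967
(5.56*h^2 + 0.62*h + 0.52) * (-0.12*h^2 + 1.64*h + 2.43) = -0.6672*h^4 + 9.044*h^3 + 14.4652*h^2 + 2.3594*h + 1.2636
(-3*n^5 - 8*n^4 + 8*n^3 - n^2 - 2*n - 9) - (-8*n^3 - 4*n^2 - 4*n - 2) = -3*n^5 - 8*n^4 + 16*n^3 + 3*n^2 + 2*n - 7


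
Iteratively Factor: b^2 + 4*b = (b)*(b + 4)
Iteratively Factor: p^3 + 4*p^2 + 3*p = (p + 1)*(p^2 + 3*p) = p*(p + 1)*(p + 3)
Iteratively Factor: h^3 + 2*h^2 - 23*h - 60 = (h - 5)*(h^2 + 7*h + 12) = (h - 5)*(h + 4)*(h + 3)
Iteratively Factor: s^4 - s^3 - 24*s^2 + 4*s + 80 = (s - 2)*(s^3 + s^2 - 22*s - 40) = (s - 2)*(s + 2)*(s^2 - s - 20) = (s - 2)*(s + 2)*(s + 4)*(s - 5)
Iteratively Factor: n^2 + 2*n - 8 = (n + 4)*(n - 2)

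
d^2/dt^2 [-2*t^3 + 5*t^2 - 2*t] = 10 - 12*t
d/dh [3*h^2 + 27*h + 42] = 6*h + 27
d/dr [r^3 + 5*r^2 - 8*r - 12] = 3*r^2 + 10*r - 8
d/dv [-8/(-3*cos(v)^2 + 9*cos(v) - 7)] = 24*(2*cos(v) - 3)*sin(v)/(3*cos(v)^2 - 9*cos(v) + 7)^2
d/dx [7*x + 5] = 7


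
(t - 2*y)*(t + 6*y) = t^2 + 4*t*y - 12*y^2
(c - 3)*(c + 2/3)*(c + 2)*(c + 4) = c^4 + 11*c^3/3 - 8*c^2 - 92*c/3 - 16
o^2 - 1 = (o - 1)*(o + 1)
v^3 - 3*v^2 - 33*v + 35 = (v - 7)*(v - 1)*(v + 5)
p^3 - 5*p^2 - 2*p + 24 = (p - 4)*(p - 3)*(p + 2)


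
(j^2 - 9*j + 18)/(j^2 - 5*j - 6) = (j - 3)/(j + 1)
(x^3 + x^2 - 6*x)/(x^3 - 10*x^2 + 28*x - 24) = x*(x + 3)/(x^2 - 8*x + 12)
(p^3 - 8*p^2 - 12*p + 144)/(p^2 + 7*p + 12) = (p^2 - 12*p + 36)/(p + 3)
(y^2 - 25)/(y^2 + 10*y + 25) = (y - 5)/(y + 5)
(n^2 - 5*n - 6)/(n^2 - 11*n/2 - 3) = 2*(n + 1)/(2*n + 1)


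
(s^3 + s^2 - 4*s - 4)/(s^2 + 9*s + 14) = (s^2 - s - 2)/(s + 7)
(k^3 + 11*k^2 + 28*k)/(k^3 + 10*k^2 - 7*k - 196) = k*(k + 4)/(k^2 + 3*k - 28)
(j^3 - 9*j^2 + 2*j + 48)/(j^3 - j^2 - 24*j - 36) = (j^2 - 11*j + 24)/(j^2 - 3*j - 18)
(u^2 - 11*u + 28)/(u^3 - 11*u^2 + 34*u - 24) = (u - 7)/(u^2 - 7*u + 6)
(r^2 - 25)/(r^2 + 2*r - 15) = (r - 5)/(r - 3)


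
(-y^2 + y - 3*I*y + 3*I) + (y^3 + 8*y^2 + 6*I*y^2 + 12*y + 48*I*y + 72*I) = y^3 + 7*y^2 + 6*I*y^2 + 13*y + 45*I*y + 75*I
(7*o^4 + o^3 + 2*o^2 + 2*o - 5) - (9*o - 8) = 7*o^4 + o^3 + 2*o^2 - 7*o + 3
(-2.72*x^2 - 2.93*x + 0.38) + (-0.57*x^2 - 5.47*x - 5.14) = -3.29*x^2 - 8.4*x - 4.76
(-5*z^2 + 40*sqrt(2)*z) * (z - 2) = -5*z^3 + 10*z^2 + 40*sqrt(2)*z^2 - 80*sqrt(2)*z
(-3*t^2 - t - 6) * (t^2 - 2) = -3*t^4 - t^3 + 2*t + 12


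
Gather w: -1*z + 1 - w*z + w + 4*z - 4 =w*(1 - z) + 3*z - 3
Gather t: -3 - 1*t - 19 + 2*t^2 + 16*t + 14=2*t^2 + 15*t - 8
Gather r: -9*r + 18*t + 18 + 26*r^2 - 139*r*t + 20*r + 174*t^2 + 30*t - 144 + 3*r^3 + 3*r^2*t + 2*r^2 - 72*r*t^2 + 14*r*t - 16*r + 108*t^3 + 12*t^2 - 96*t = 3*r^3 + r^2*(3*t + 28) + r*(-72*t^2 - 125*t - 5) + 108*t^3 + 186*t^2 - 48*t - 126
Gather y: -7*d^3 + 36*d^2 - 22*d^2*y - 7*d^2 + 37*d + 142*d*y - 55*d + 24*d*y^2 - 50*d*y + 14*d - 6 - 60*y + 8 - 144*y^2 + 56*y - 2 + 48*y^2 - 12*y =-7*d^3 + 29*d^2 - 4*d + y^2*(24*d - 96) + y*(-22*d^2 + 92*d - 16)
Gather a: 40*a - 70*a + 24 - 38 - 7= -30*a - 21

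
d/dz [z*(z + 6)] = 2*z + 6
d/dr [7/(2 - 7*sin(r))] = 49*cos(r)/(7*sin(r) - 2)^2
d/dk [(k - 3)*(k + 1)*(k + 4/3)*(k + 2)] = 4*k^3 + 4*k^2 - 14*k - 46/3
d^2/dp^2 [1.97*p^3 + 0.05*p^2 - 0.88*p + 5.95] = 11.82*p + 0.1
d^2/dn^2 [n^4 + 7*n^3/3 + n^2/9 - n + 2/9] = 12*n^2 + 14*n + 2/9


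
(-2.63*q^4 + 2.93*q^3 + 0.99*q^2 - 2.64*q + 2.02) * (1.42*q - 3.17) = -3.7346*q^5 + 12.4977*q^4 - 7.8823*q^3 - 6.8871*q^2 + 11.2372*q - 6.4034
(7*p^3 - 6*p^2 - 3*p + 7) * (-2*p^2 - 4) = -14*p^5 + 12*p^4 - 22*p^3 + 10*p^2 + 12*p - 28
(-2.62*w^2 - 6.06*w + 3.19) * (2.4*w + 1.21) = -6.288*w^3 - 17.7142*w^2 + 0.3234*w + 3.8599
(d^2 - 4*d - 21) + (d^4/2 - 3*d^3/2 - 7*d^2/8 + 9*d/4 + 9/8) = d^4/2 - 3*d^3/2 + d^2/8 - 7*d/4 - 159/8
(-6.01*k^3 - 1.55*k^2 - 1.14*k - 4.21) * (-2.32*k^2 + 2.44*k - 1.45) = 13.9432*k^5 - 11.0684*k^4 + 7.5773*k^3 + 9.2331*k^2 - 8.6194*k + 6.1045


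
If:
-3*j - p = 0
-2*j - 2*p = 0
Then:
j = 0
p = 0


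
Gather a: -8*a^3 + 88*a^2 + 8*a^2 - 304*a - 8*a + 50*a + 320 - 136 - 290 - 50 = -8*a^3 + 96*a^2 - 262*a - 156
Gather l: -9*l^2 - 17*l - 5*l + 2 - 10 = -9*l^2 - 22*l - 8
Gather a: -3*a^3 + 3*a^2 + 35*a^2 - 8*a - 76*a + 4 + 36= -3*a^3 + 38*a^2 - 84*a + 40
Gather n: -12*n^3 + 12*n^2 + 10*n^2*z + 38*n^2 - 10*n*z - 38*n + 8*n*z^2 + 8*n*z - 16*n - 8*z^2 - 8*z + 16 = -12*n^3 + n^2*(10*z + 50) + n*(8*z^2 - 2*z - 54) - 8*z^2 - 8*z + 16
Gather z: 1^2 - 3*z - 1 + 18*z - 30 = 15*z - 30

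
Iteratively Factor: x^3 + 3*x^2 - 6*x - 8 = (x - 2)*(x^2 + 5*x + 4) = (x - 2)*(x + 1)*(x + 4)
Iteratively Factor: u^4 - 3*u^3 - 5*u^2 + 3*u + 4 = (u - 4)*(u^3 + u^2 - u - 1) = (u - 4)*(u - 1)*(u^2 + 2*u + 1) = (u - 4)*(u - 1)*(u + 1)*(u + 1)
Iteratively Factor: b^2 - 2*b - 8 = (b - 4)*(b + 2)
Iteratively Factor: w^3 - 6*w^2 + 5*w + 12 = (w + 1)*(w^2 - 7*w + 12) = (w - 4)*(w + 1)*(w - 3)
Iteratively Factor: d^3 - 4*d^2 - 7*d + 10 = (d - 5)*(d^2 + d - 2) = (d - 5)*(d - 1)*(d + 2)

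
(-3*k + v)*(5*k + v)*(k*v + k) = -15*k^3*v - 15*k^3 + 2*k^2*v^2 + 2*k^2*v + k*v^3 + k*v^2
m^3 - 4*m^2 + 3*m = m*(m - 3)*(m - 1)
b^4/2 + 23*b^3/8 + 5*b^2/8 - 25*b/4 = b*(b/2 + 1)*(b - 5/4)*(b + 5)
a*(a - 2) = a^2 - 2*a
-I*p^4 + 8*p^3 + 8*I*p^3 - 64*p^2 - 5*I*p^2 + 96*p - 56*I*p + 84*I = (p - 6)*(p - 2)*(p + 7*I)*(-I*p + 1)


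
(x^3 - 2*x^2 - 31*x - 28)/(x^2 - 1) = (x^2 - 3*x - 28)/(x - 1)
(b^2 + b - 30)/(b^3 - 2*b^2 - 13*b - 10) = (b + 6)/(b^2 + 3*b + 2)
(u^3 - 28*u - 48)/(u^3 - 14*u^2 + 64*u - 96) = (u^2 + 6*u + 8)/(u^2 - 8*u + 16)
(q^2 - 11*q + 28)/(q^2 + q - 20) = (q - 7)/(q + 5)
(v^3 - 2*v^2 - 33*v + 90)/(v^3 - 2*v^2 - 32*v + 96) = (v^2 - 8*v + 15)/(v^2 - 8*v + 16)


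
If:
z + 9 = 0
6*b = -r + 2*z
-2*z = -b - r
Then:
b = 0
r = -18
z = -9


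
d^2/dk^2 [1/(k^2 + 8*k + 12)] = 2*(-k^2 - 8*k + 4*(k + 4)^2 - 12)/(k^2 + 8*k + 12)^3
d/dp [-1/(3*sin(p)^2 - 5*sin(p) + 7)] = (6*sin(p) - 5)*cos(p)/(3*sin(p)^2 - 5*sin(p) + 7)^2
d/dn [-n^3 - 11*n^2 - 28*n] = -3*n^2 - 22*n - 28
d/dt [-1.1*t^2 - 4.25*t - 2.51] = -2.2*t - 4.25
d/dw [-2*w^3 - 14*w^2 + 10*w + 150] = -6*w^2 - 28*w + 10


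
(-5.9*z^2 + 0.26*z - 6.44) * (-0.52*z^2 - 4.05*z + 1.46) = 3.068*z^4 + 23.7598*z^3 - 6.3182*z^2 + 26.4616*z - 9.4024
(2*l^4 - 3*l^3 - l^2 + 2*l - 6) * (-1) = -2*l^4 + 3*l^3 + l^2 - 2*l + 6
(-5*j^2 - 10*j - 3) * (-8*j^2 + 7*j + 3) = 40*j^4 + 45*j^3 - 61*j^2 - 51*j - 9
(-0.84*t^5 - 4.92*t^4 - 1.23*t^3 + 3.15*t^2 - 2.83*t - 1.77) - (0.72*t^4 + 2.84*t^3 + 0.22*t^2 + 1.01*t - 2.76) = -0.84*t^5 - 5.64*t^4 - 4.07*t^3 + 2.93*t^2 - 3.84*t + 0.99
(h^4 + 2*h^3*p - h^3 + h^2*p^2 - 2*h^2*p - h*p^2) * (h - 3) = h^5 + 2*h^4*p - 4*h^4 + h^3*p^2 - 8*h^3*p + 3*h^3 - 4*h^2*p^2 + 6*h^2*p + 3*h*p^2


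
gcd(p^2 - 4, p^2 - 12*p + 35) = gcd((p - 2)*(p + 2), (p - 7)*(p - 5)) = 1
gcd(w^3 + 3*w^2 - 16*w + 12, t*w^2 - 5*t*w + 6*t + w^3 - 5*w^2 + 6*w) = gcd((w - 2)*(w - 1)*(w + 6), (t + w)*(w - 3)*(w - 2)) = w - 2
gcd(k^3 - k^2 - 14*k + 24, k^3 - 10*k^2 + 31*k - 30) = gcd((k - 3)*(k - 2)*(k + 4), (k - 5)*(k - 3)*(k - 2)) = k^2 - 5*k + 6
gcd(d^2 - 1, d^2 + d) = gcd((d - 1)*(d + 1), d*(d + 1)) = d + 1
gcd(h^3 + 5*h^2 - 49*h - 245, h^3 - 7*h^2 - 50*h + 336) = h + 7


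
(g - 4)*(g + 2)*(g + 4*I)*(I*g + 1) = I*g^4 - 3*g^3 - 2*I*g^3 + 6*g^2 - 4*I*g^2 + 24*g - 8*I*g - 32*I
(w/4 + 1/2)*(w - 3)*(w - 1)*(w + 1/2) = w^4/4 - 3*w^3/8 - 3*w^2/2 + 7*w/8 + 3/4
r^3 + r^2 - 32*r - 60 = (r - 6)*(r + 2)*(r + 5)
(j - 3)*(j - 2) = j^2 - 5*j + 6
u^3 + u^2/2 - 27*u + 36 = (u - 4)*(u - 3/2)*(u + 6)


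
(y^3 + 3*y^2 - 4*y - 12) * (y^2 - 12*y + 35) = y^5 - 9*y^4 - 5*y^3 + 141*y^2 + 4*y - 420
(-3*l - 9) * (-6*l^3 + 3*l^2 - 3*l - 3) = 18*l^4 + 45*l^3 - 18*l^2 + 36*l + 27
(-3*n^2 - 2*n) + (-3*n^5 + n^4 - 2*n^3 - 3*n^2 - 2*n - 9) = -3*n^5 + n^4 - 2*n^3 - 6*n^2 - 4*n - 9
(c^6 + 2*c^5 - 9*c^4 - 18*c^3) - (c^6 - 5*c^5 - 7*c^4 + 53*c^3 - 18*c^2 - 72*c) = 7*c^5 - 2*c^4 - 71*c^3 + 18*c^2 + 72*c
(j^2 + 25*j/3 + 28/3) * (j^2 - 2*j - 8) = j^4 + 19*j^3/3 - 46*j^2/3 - 256*j/3 - 224/3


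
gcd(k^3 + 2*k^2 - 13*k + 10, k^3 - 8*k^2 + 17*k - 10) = k^2 - 3*k + 2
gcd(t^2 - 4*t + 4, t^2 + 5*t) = 1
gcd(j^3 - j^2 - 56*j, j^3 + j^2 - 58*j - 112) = j^2 - j - 56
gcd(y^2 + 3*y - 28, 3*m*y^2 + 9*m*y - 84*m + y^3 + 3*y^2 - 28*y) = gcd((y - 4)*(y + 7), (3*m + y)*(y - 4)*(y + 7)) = y^2 + 3*y - 28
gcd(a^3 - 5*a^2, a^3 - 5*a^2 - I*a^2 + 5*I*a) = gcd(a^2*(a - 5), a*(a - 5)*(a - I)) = a^2 - 5*a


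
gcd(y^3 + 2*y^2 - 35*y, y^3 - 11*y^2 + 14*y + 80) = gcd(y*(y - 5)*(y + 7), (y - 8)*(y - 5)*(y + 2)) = y - 5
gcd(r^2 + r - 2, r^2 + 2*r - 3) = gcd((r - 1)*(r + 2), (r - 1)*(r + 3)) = r - 1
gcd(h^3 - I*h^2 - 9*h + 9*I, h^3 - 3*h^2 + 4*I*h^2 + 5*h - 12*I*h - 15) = h^2 + h*(-3 - I) + 3*I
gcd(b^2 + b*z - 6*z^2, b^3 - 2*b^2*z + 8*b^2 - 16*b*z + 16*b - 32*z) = -b + 2*z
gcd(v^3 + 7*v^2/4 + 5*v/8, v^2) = v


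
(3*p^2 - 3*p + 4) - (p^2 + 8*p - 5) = 2*p^2 - 11*p + 9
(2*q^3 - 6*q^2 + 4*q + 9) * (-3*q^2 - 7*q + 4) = -6*q^5 + 4*q^4 + 38*q^3 - 79*q^2 - 47*q + 36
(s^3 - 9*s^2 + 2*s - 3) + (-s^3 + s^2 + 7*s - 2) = -8*s^2 + 9*s - 5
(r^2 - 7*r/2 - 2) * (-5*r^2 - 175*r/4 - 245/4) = -5*r^4 - 105*r^3/4 + 815*r^2/8 + 2415*r/8 + 245/2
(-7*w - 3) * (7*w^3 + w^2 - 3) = -49*w^4 - 28*w^3 - 3*w^2 + 21*w + 9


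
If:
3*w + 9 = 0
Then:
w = -3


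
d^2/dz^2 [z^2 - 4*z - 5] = 2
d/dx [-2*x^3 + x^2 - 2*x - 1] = -6*x^2 + 2*x - 2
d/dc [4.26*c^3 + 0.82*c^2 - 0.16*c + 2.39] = 12.78*c^2 + 1.64*c - 0.16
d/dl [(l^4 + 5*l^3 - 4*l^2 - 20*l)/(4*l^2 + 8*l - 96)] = (2*l^5 + 11*l^4 - 76*l^3 - 348*l^2 + 192*l + 480)/(4*(l^4 + 4*l^3 - 44*l^2 - 96*l + 576))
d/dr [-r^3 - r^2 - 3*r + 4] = -3*r^2 - 2*r - 3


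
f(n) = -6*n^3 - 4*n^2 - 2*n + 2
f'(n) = -18*n^2 - 8*n - 2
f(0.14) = 1.63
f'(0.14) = -3.47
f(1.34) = -22.30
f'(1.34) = -45.04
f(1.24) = -18.07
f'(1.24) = -39.60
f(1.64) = -38.50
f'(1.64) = -63.53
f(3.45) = -298.89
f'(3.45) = -243.84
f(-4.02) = 335.19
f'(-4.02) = -260.73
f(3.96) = -441.24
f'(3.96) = -315.95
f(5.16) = -939.15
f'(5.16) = -522.54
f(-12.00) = 9818.00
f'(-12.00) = -2498.00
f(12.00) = -10966.00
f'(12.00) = -2690.00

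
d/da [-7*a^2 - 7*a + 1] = -14*a - 7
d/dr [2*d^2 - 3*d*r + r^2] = -3*d + 2*r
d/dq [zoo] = 0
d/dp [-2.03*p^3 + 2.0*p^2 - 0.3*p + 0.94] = -6.09*p^2 + 4.0*p - 0.3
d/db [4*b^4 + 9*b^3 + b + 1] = 16*b^3 + 27*b^2 + 1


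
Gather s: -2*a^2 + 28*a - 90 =-2*a^2 + 28*a - 90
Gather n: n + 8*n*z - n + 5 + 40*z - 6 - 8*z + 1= 8*n*z + 32*z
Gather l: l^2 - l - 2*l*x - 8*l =l^2 + l*(-2*x - 9)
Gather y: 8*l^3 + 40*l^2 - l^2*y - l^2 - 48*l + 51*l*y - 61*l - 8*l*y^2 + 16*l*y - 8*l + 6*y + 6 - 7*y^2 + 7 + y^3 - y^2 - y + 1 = 8*l^3 + 39*l^2 - 117*l + y^3 + y^2*(-8*l - 8) + y*(-l^2 + 67*l + 5) + 14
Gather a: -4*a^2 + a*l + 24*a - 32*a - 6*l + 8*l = -4*a^2 + a*(l - 8) + 2*l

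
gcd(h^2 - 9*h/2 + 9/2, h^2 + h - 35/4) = 1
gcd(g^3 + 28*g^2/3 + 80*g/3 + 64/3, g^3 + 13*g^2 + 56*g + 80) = g^2 + 8*g + 16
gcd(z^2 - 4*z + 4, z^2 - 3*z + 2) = z - 2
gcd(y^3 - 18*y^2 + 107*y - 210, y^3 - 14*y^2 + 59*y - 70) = y^2 - 12*y + 35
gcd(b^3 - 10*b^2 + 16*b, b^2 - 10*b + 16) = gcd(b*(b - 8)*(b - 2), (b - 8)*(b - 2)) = b^2 - 10*b + 16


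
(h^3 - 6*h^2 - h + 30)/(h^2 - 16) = (h^3 - 6*h^2 - h + 30)/(h^2 - 16)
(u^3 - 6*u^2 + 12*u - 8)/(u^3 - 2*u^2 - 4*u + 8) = (u - 2)/(u + 2)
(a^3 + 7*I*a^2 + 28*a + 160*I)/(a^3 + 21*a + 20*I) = (a + 8*I)/(a + I)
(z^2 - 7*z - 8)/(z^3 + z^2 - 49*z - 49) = (z - 8)/(z^2 - 49)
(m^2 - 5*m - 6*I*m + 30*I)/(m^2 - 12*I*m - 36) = (m - 5)/(m - 6*I)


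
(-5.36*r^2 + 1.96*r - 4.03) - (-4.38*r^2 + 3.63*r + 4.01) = -0.98*r^2 - 1.67*r - 8.04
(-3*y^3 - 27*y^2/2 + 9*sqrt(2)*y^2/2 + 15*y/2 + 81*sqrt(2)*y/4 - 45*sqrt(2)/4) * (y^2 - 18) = -3*y^5 - 27*y^4/2 + 9*sqrt(2)*y^4/2 + 81*sqrt(2)*y^3/4 + 123*y^3/2 - 369*sqrt(2)*y^2/4 + 243*y^2 - 729*sqrt(2)*y/2 - 135*y + 405*sqrt(2)/2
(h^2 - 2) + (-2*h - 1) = h^2 - 2*h - 3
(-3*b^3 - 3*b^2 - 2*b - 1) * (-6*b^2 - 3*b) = 18*b^5 + 27*b^4 + 21*b^3 + 12*b^2 + 3*b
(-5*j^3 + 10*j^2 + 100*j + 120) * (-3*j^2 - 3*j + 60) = 15*j^5 - 15*j^4 - 630*j^3 - 60*j^2 + 5640*j + 7200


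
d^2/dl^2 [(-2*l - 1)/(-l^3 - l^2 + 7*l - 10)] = 2*((2*l + 1)*(3*l^2 + 2*l - 7)^2 + (-6*l^2 - 4*l - (2*l + 1)*(3*l + 1) + 14)*(l^3 + l^2 - 7*l + 10))/(l^3 + l^2 - 7*l + 10)^3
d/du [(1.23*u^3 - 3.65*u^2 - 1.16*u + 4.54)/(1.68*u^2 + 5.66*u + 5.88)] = (2.0664*u^4 + 13.9236*u^3 + 2.987*u^2 - 58.1784*u - 32.5172)/(2.8224*u^4 + 19.0176*u^3 + 51.7924*u^2 + 66.5616*u + 34.5744)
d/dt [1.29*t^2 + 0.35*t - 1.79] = 2.58*t + 0.35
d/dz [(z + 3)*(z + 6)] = 2*z + 9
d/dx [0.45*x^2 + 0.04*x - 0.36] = 0.9*x + 0.04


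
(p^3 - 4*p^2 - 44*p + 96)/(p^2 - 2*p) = p - 2 - 48/p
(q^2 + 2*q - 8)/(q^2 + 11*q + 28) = (q - 2)/(q + 7)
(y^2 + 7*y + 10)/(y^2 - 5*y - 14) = (y + 5)/(y - 7)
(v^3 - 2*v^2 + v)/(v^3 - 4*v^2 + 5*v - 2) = v/(v - 2)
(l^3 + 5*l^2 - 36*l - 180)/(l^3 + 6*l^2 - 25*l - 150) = (l - 6)/(l - 5)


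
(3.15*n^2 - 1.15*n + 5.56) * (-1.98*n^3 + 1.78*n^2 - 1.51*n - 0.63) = -6.237*n^5 + 7.884*n^4 - 17.8123*n^3 + 9.6488*n^2 - 7.6711*n - 3.5028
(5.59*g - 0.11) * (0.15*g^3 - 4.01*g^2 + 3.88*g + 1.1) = 0.8385*g^4 - 22.4324*g^3 + 22.1303*g^2 + 5.7222*g - 0.121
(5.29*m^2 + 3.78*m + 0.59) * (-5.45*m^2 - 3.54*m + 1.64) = -28.8305*m^4 - 39.3276*m^3 - 7.9211*m^2 + 4.1106*m + 0.9676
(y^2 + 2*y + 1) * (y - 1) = y^3 + y^2 - y - 1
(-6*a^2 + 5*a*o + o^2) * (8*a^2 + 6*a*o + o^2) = -48*a^4 + 4*a^3*o + 32*a^2*o^2 + 11*a*o^3 + o^4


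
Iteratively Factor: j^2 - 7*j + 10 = (j - 2)*(j - 5)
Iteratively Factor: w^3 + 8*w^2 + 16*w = (w + 4)*(w^2 + 4*w) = w*(w + 4)*(w + 4)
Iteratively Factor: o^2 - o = (o)*(o - 1)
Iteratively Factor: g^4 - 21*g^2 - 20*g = (g - 5)*(g^3 + 5*g^2 + 4*g) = (g - 5)*(g + 1)*(g^2 + 4*g) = g*(g - 5)*(g + 1)*(g + 4)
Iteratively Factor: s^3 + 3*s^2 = (s)*(s^2 + 3*s) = s*(s + 3)*(s)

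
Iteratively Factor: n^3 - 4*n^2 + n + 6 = (n - 2)*(n^2 - 2*n - 3) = (n - 3)*(n - 2)*(n + 1)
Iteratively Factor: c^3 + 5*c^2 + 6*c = (c + 3)*(c^2 + 2*c) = (c + 2)*(c + 3)*(c)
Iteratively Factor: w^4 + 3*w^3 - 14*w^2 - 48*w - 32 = (w + 4)*(w^3 - w^2 - 10*w - 8) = (w - 4)*(w + 4)*(w^2 + 3*w + 2) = (w - 4)*(w + 2)*(w + 4)*(w + 1)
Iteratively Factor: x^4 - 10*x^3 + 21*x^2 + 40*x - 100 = (x + 2)*(x^3 - 12*x^2 + 45*x - 50) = (x - 2)*(x + 2)*(x^2 - 10*x + 25) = (x - 5)*(x - 2)*(x + 2)*(x - 5)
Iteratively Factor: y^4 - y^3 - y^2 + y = (y + 1)*(y^3 - 2*y^2 + y) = (y - 1)*(y + 1)*(y^2 - y) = (y - 1)^2*(y + 1)*(y)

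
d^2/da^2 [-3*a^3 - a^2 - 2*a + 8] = -18*a - 2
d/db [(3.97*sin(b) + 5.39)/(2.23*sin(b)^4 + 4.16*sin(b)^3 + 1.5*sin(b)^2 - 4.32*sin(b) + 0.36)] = (-26.5593*sin(b)^4 - 81.1092*sin(b)^3 - 73.2222*sin(b)^2 - 16.17*sin(b) + 24.714)*cos(b)/(4.9729*sin(b)^8 + 18.5536*sin(b)^7 + 23.9956*sin(b)^6 - 6.7872*sin(b)^5 - 32.0868*sin(b)^4 - 9.9648*sin(b)^3 + 19.7424*sin(b)^2 - 3.1104*sin(b) + 0.1296)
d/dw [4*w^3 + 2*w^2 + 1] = 4*w*(3*w + 1)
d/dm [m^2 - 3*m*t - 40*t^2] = 2*m - 3*t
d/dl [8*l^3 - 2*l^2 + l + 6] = 24*l^2 - 4*l + 1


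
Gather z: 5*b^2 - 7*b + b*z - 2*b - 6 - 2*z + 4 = 5*b^2 - 9*b + z*(b - 2) - 2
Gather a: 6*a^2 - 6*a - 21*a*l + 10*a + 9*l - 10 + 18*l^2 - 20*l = 6*a^2 + a*(4 - 21*l) + 18*l^2 - 11*l - 10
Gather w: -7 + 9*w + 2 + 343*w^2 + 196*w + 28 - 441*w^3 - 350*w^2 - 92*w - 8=-441*w^3 - 7*w^2 + 113*w + 15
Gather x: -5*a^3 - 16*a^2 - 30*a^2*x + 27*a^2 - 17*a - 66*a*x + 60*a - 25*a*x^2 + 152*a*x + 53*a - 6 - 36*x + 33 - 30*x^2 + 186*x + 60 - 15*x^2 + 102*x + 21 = -5*a^3 + 11*a^2 + 96*a + x^2*(-25*a - 45) + x*(-30*a^2 + 86*a + 252) + 108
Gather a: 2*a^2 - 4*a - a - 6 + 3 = 2*a^2 - 5*a - 3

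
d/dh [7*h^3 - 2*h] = 21*h^2 - 2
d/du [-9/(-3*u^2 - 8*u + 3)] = 18*(-3*u - 4)/(3*u^2 + 8*u - 3)^2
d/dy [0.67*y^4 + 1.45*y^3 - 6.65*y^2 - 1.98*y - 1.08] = 2.68*y^3 + 4.35*y^2 - 13.3*y - 1.98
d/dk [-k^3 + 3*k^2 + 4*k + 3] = -3*k^2 + 6*k + 4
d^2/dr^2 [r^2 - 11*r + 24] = 2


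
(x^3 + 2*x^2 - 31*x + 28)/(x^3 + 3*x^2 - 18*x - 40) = (x^2 + 6*x - 7)/(x^2 + 7*x + 10)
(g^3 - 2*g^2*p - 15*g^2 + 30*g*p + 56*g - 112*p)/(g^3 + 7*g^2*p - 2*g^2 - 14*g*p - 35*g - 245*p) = (g^2 - 2*g*p - 8*g + 16*p)/(g^2 + 7*g*p + 5*g + 35*p)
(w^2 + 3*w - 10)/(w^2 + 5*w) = (w - 2)/w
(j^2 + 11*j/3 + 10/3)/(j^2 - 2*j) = (3*j^2 + 11*j + 10)/(3*j*(j - 2))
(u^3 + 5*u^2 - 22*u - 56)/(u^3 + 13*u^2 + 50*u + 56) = (u - 4)/(u + 4)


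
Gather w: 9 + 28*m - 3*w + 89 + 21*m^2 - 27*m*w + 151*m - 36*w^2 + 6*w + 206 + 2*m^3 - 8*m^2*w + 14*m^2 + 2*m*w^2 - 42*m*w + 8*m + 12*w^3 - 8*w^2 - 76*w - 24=2*m^3 + 35*m^2 + 187*m + 12*w^3 + w^2*(2*m - 44) + w*(-8*m^2 - 69*m - 73) + 280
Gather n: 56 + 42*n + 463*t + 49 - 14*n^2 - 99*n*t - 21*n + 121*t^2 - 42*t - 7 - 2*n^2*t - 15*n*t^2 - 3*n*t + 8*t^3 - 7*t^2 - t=n^2*(-2*t - 14) + n*(-15*t^2 - 102*t + 21) + 8*t^3 + 114*t^2 + 420*t + 98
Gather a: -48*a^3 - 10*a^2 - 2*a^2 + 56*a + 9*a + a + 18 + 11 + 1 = -48*a^3 - 12*a^2 + 66*a + 30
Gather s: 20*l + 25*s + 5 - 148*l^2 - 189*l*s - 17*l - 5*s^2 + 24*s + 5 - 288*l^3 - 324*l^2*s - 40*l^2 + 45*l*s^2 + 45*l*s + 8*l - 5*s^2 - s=-288*l^3 - 188*l^2 + 11*l + s^2*(45*l - 10) + s*(-324*l^2 - 144*l + 48) + 10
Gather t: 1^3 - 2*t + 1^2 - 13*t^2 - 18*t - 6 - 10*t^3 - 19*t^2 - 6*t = -10*t^3 - 32*t^2 - 26*t - 4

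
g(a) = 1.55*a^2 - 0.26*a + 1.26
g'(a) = 3.1*a - 0.26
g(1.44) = 4.10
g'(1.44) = 4.20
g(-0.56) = 1.89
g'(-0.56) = -2.00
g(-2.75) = 13.70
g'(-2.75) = -8.78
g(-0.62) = 2.02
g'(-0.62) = -2.18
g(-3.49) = 21.05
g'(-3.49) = -11.08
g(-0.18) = 1.36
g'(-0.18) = -0.82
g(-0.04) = 1.27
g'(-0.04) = -0.38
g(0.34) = 1.35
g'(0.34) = 0.79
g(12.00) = 221.34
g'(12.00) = 36.94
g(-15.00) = 353.91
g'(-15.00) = -46.76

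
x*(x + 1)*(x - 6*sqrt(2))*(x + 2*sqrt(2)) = x^4 - 4*sqrt(2)*x^3 + x^3 - 24*x^2 - 4*sqrt(2)*x^2 - 24*x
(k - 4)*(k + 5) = k^2 + k - 20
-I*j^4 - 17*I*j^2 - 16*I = (j - 4*I)*(j - I)*(j + 4*I)*(-I*j + 1)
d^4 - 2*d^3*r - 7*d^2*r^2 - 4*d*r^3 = d*(d - 4*r)*(d + r)^2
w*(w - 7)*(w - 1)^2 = w^4 - 9*w^3 + 15*w^2 - 7*w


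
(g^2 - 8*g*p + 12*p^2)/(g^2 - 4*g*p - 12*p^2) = (g - 2*p)/(g + 2*p)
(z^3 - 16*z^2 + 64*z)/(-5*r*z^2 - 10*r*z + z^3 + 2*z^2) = (-z^2 + 16*z - 64)/(5*r*z + 10*r - z^2 - 2*z)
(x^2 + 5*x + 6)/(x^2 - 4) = (x + 3)/(x - 2)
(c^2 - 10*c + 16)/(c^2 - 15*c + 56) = (c - 2)/(c - 7)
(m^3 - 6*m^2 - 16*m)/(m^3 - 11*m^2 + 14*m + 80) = m/(m - 5)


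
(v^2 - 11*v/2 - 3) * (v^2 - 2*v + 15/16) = v^4 - 15*v^3/2 + 143*v^2/16 + 27*v/32 - 45/16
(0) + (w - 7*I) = w - 7*I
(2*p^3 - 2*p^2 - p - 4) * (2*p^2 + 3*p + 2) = 4*p^5 + 2*p^4 - 4*p^3 - 15*p^2 - 14*p - 8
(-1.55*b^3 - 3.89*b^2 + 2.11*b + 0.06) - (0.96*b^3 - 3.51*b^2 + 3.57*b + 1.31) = -2.51*b^3 - 0.38*b^2 - 1.46*b - 1.25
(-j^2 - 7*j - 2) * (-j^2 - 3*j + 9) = j^4 + 10*j^3 + 14*j^2 - 57*j - 18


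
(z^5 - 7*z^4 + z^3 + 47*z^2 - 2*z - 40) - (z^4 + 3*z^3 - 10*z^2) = z^5 - 8*z^4 - 2*z^3 + 57*z^2 - 2*z - 40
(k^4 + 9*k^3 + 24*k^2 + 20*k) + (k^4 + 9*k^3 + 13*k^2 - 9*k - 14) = 2*k^4 + 18*k^3 + 37*k^2 + 11*k - 14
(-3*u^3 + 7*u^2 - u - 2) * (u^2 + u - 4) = -3*u^5 + 4*u^4 + 18*u^3 - 31*u^2 + 2*u + 8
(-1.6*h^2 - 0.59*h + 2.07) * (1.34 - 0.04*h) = 0.064*h^3 - 2.1204*h^2 - 0.8734*h + 2.7738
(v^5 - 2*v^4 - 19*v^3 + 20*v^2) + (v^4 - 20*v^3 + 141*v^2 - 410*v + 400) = v^5 - v^4 - 39*v^3 + 161*v^2 - 410*v + 400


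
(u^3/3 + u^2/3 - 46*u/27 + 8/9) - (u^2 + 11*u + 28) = u^3/3 - 2*u^2/3 - 343*u/27 - 244/9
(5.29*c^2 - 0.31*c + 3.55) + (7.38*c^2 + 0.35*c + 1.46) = 12.67*c^2 + 0.04*c + 5.01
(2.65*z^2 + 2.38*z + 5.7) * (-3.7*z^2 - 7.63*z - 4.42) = -9.805*z^4 - 29.0255*z^3 - 50.9624*z^2 - 54.0106*z - 25.194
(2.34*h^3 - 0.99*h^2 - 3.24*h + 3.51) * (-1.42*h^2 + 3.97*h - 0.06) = -3.3228*h^5 + 10.6956*h^4 + 0.5301*h^3 - 17.7876*h^2 + 14.1291*h - 0.2106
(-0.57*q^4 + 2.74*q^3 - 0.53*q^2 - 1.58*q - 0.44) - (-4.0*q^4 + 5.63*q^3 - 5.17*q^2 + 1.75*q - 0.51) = 3.43*q^4 - 2.89*q^3 + 4.64*q^2 - 3.33*q + 0.07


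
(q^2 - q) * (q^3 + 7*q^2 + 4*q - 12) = q^5 + 6*q^4 - 3*q^3 - 16*q^2 + 12*q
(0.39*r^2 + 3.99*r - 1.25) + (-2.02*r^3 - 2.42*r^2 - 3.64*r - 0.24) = -2.02*r^3 - 2.03*r^2 + 0.35*r - 1.49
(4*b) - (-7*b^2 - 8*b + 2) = 7*b^2 + 12*b - 2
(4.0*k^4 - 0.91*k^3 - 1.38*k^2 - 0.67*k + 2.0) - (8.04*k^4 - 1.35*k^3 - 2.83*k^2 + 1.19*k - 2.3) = -4.04*k^4 + 0.44*k^3 + 1.45*k^2 - 1.86*k + 4.3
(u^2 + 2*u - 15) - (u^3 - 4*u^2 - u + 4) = -u^3 + 5*u^2 + 3*u - 19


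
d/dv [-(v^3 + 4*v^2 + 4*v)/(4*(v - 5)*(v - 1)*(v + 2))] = (4*v^2 - 5*v - 5)/(2*(v^4 - 12*v^3 + 46*v^2 - 60*v + 25))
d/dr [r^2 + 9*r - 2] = 2*r + 9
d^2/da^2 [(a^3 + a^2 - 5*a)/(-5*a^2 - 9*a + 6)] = 2*(59*a^3 + 72*a^2 + 342*a + 234)/(125*a^6 + 675*a^5 + 765*a^4 - 891*a^3 - 918*a^2 + 972*a - 216)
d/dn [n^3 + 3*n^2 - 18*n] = 3*n^2 + 6*n - 18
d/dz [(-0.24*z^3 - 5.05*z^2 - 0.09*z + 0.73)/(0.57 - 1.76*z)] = (0.8448*z^3 + 8.4776*z^2 - 5.757*z + 1.2335)/(3.0976*z^2 - 2.0064*z + 0.3249)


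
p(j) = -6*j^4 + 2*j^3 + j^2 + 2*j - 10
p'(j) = -24*j^3 + 6*j^2 + 2*j + 2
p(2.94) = -392.92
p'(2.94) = -550.15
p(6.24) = -8569.46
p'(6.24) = -5583.19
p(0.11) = -9.77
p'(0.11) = 2.26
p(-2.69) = -361.24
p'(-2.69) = 507.20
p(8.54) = -30588.43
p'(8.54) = -14491.39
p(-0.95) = -17.60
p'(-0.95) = 26.09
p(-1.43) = -41.75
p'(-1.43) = 81.59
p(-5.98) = -8086.73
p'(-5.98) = 5336.94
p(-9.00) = -40771.00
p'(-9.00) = 17966.00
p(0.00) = -10.00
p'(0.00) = 2.00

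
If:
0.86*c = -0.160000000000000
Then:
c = -0.19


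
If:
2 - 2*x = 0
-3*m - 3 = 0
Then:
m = -1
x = 1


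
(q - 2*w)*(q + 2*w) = q^2 - 4*w^2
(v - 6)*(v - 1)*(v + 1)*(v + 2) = v^4 - 4*v^3 - 13*v^2 + 4*v + 12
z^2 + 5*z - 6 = (z - 1)*(z + 6)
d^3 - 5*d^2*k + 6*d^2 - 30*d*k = d*(d + 6)*(d - 5*k)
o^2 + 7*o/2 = o*(o + 7/2)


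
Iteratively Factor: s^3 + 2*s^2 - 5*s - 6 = (s + 3)*(s^2 - s - 2) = (s + 1)*(s + 3)*(s - 2)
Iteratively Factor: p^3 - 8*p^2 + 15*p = (p)*(p^2 - 8*p + 15) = p*(p - 3)*(p - 5)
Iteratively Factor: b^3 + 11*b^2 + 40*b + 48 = (b + 4)*(b^2 + 7*b + 12) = (b + 3)*(b + 4)*(b + 4)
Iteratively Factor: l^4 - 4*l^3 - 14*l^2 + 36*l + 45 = (l + 1)*(l^3 - 5*l^2 - 9*l + 45) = (l + 1)*(l + 3)*(l^2 - 8*l + 15) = (l - 5)*(l + 1)*(l + 3)*(l - 3)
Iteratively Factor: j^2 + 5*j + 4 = (j + 1)*(j + 4)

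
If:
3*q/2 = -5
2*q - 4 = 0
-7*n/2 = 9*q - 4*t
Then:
No Solution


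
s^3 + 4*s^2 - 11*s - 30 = (s - 3)*(s + 2)*(s + 5)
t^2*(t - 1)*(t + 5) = t^4 + 4*t^3 - 5*t^2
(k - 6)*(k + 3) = k^2 - 3*k - 18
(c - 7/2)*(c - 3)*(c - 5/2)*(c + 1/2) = c^4 - 17*c^3/2 + 89*c^2/4 - 103*c/8 - 105/8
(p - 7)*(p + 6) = p^2 - p - 42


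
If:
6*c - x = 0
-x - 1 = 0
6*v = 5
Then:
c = -1/6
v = 5/6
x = -1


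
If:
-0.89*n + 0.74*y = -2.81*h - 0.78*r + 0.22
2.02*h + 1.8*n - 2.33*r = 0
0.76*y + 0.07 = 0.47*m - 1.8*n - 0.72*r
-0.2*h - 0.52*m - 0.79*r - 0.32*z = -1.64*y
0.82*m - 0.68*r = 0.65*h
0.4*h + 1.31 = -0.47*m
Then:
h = -0.81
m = -2.10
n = -1.38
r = -1.77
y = 3.55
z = 26.49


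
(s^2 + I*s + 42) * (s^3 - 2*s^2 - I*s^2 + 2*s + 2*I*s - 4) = s^5 - 2*s^4 + 45*s^3 - 90*s^2 - 40*I*s^2 + 84*s + 80*I*s - 168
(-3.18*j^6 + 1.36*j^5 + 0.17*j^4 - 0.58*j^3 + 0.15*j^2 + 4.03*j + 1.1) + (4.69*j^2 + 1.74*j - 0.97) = -3.18*j^6 + 1.36*j^5 + 0.17*j^4 - 0.58*j^3 + 4.84*j^2 + 5.77*j + 0.13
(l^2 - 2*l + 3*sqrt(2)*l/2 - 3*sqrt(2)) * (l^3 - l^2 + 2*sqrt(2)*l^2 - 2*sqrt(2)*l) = l^5 - 3*l^4 + 7*sqrt(2)*l^4/2 - 21*sqrt(2)*l^3/2 + 8*l^3 - 18*l^2 + 7*sqrt(2)*l^2 + 12*l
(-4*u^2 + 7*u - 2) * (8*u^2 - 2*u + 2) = -32*u^4 + 64*u^3 - 38*u^2 + 18*u - 4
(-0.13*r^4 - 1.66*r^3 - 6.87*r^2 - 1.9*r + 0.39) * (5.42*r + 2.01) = -0.7046*r^5 - 9.2585*r^4 - 40.572*r^3 - 24.1067*r^2 - 1.7052*r + 0.7839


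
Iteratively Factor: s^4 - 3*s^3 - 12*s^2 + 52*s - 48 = (s - 2)*(s^3 - s^2 - 14*s + 24) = (s - 2)^2*(s^2 + s - 12) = (s - 2)^2*(s + 4)*(s - 3)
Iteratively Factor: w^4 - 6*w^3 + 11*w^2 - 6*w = (w - 3)*(w^3 - 3*w^2 + 2*w) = (w - 3)*(w - 1)*(w^2 - 2*w) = w*(w - 3)*(w - 1)*(w - 2)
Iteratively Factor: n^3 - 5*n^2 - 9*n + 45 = (n + 3)*(n^2 - 8*n + 15) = (n - 5)*(n + 3)*(n - 3)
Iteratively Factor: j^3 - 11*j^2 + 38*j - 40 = (j - 2)*(j^2 - 9*j + 20) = (j - 5)*(j - 2)*(j - 4)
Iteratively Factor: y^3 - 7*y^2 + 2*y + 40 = (y - 5)*(y^2 - 2*y - 8) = (y - 5)*(y - 4)*(y + 2)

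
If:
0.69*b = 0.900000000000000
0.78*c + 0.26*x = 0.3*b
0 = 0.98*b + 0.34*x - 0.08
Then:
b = 1.30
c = 1.68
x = -3.52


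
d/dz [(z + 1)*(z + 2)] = 2*z + 3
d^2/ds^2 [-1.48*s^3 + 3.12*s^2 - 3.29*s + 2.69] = 6.24 - 8.88*s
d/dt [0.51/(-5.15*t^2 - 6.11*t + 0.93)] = (5.253*t + 3.1161)/(5.15*t^2 + 6.11*t - 0.93)^2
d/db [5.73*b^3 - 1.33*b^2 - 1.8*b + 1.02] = 17.19*b^2 - 2.66*b - 1.8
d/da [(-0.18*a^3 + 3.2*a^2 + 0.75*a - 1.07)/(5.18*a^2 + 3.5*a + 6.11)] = (-0.9324*a^4 - 1.26*a^3 + 4.01560000000001*a^2 + 50.1892*a + 8.3275)/(26.8324*a^4 + 36.26*a^3 + 75.5496*a^2 + 42.77*a + 37.3321)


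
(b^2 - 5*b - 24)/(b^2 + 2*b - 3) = (b - 8)/(b - 1)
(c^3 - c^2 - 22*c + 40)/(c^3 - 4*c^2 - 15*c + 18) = (c^3 - c^2 - 22*c + 40)/(c^3 - 4*c^2 - 15*c + 18)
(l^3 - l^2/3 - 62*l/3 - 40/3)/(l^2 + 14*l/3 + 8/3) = l - 5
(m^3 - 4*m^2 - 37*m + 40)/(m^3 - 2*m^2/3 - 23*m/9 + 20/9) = 9*(m^2 - 3*m - 40)/(9*m^2 + 3*m - 20)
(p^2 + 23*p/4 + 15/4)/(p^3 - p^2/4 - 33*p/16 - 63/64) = 16*(p + 5)/(16*p^2 - 16*p - 21)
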